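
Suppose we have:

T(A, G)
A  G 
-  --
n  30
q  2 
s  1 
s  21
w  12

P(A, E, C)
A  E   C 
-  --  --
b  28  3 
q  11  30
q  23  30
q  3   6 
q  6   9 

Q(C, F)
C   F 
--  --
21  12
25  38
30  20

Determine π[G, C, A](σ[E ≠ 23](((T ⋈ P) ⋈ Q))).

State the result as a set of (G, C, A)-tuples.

Joining T and P on A yields {(q, 2, 11, 30), (q, 2, 23, 30), (q, 2, 3, 6), (q, 2, 6, 9)}.
Joining (T ⋈ P) and Q on C yields {(q, 2, 11, 30, 20), (q, 2, 23, 30, 20)}.
Filtering on E ≠ 23 leaves {(q, 2, 11, 30, 20)}.
π_{G, C, A} gives {(2, 30, q)}.

{(2, 30, q)}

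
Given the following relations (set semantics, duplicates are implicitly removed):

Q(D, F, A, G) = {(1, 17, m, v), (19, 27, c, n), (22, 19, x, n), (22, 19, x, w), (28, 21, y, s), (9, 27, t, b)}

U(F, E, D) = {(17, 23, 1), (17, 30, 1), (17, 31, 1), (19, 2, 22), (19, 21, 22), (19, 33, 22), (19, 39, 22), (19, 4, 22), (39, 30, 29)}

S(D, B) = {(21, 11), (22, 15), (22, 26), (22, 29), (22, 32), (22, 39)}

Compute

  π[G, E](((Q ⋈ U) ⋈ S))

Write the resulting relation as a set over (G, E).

Joining Q and U on D, F yields {(1, 17, m, v, 23), (1, 17, m, v, 30), (1, 17, m, v, 31), (22, 19, x, n, 2), (22, 19, x, n, 21), (22, 19, x, n, 33), (22, 19, x, n, 39), (22, 19, x, n, 4), (22, 19, x, w, 2), (22, 19, x, w, 21), (22, 19, x, w, 33), (22, 19, x, w, 39), (22, 19, x, w, 4)}.
Joining (Q ⋈ U) and S on D yields {(22, 19, x, n, 2, 15), (22, 19, x, n, 2, 26), (22, 19, x, n, 2, 29), (22, 19, x, n, 2, 32), (22, 19, x, n, 2, 39), (22, 19, x, n, 21, 15), (22, 19, x, n, 21, 26), (22, 19, x, n, 21, 29), (22, 19, x, n, 21, 32), (22, 19, x, n, 21, 39), (22, 19, x, n, 33, 15), (22, 19, x, n, 33, 26), (22, 19, x, n, 33, 29), (22, 19, x, n, 33, 32), (22, 19, x, n, 33, 39), (22, 19, x, n, 39, 15), (22, 19, x, n, 39, 26), (22, 19, x, n, 39, 29), (22, 19, x, n, 39, 32), (22, 19, x, n, 39, 39), (22, 19, x, n, 4, 15), (22, 19, x, n, 4, 26), (22, 19, x, n, 4, 29), (22, 19, x, n, 4, 32), (22, 19, x, n, 4, 39), (22, 19, x, w, 2, 15), (22, 19, x, w, 2, 26), (22, 19, x, w, 2, 29), (22, 19, x, w, 2, 32), (22, 19, x, w, 2, 39), (22, 19, x, w, 21, 15), (22, 19, x, w, 21, 26), (22, 19, x, w, 21, 29), (22, 19, x, w, 21, 32), (22, 19, x, w, 21, 39), (22, 19, x, w, 33, 15), (22, 19, x, w, 33, 26), (22, 19, x, w, 33, 29), (22, 19, x, w, 33, 32), (22, 19, x, w, 33, 39), (22, 19, x, w, 39, 15), (22, 19, x, w, 39, 26), (22, 19, x, w, 39, 29), (22, 19, x, w, 39, 32), (22, 19, x, w, 39, 39), (22, 19, x, w, 4, 15), (22, 19, x, w, 4, 26), (22, 19, x, w, 4, 29), (22, 19, x, w, 4, 32), (22, 19, x, w, 4, 39)}.
Projecting to G, E (40 duplicate(s) eliminated): {(n, 2), (n, 21), (n, 33), (n, 39), (n, 4), (w, 2), (w, 21), (w, 33), (w, 39), (w, 4)}

{(n, 2), (n, 21), (n, 33), (n, 39), (n, 4), (w, 2), (w, 21), (w, 33), (w, 39), (w, 4)}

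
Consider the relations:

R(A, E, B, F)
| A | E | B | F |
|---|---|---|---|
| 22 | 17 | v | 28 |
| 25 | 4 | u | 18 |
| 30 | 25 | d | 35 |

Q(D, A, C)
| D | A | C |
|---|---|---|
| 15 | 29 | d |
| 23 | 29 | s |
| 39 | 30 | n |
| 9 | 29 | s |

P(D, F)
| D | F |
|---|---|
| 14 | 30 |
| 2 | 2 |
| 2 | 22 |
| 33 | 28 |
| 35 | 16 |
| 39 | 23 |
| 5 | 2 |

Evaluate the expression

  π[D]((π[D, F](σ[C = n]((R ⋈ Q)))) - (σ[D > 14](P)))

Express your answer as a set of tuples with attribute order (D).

Joining R and Q on A yields {(30, 25, d, 35, 39, n)}.
Apply σ_{C = n}; surviving tuples: {(30, 25, d, 35, 39, n)}
Keep only column(s) D, F: {(39, 35)}
Apply σ_{D > 14}; surviving tuples: {(33, 28), (35, 16), (39, 23)}
Set difference of the two operands is {(39, 35)}.
Keep only column(s) D: {39}

{39}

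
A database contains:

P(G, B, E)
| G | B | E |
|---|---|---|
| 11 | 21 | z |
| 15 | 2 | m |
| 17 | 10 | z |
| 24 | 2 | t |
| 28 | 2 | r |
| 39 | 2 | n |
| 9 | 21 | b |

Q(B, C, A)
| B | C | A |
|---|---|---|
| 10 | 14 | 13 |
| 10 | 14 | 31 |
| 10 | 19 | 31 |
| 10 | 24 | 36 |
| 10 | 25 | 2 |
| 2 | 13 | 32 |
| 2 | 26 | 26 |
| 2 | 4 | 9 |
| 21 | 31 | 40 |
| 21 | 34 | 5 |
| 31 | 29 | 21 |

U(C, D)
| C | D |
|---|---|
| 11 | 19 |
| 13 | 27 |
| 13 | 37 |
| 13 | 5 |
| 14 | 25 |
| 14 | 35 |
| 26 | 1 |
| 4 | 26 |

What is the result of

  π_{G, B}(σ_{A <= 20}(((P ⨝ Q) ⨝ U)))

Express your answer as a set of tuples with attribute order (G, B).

{(15, 2), (17, 10), (24, 2), (28, 2), (39, 2)}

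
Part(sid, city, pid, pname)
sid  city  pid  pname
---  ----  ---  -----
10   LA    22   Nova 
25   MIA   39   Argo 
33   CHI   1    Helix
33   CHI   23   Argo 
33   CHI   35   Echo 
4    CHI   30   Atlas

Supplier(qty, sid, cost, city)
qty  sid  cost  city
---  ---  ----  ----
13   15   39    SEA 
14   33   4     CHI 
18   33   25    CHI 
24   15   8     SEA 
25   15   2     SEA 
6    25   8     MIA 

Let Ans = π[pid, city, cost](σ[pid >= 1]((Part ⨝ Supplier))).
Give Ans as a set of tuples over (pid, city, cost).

{(1, CHI, 25), (1, CHI, 4), (23, CHI, 25), (23, CHI, 4), (35, CHI, 25), (35, CHI, 4), (39, MIA, 8)}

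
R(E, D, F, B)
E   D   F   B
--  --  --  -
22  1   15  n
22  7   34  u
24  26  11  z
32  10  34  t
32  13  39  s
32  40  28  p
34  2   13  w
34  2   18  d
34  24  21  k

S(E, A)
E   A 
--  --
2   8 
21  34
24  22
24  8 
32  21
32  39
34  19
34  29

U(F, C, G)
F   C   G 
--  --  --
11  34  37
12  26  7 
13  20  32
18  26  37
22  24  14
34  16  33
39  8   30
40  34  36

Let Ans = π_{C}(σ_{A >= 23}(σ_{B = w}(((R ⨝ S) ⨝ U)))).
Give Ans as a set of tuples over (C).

Joining R and S on E yields {(24, 26, 11, z, 22), (24, 26, 11, z, 8), (32, 10, 34, t, 21), (32, 10, 34, t, 39), (32, 13, 39, s, 21), (32, 13, 39, s, 39), (32, 40, 28, p, 21), (32, 40, 28, p, 39), (34, 2, 13, w, 19), (34, 2, 13, w, 29), (34, 2, 18, d, 19), (34, 2, 18, d, 29), (34, 24, 21, k, 19), (34, 24, 21, k, 29)}.
Joining (R ⨝ S) and U on F yields {(24, 26, 11, z, 22, 34, 37), (24, 26, 11, z, 8, 34, 37), (32, 10, 34, t, 21, 16, 33), (32, 10, 34, t, 39, 16, 33), (32, 13, 39, s, 21, 8, 30), (32, 13, 39, s, 39, 8, 30), (34, 2, 13, w, 19, 20, 32), (34, 2, 13, w, 29, 20, 32), (34, 2, 18, d, 19, 26, 37), (34, 2, 18, d, 29, 26, 37)}.
σ[B = w]: keep tuples satisfying B = w → {(34, 2, 13, w, 19, 20, 32), (34, 2, 13, w, 29, 20, 32)}
σ[A >= 23]: keep tuples satisfying A >= 23 → {(34, 2, 13, w, 29, 20, 32)}
Keep only column(s) C: {20}

{20}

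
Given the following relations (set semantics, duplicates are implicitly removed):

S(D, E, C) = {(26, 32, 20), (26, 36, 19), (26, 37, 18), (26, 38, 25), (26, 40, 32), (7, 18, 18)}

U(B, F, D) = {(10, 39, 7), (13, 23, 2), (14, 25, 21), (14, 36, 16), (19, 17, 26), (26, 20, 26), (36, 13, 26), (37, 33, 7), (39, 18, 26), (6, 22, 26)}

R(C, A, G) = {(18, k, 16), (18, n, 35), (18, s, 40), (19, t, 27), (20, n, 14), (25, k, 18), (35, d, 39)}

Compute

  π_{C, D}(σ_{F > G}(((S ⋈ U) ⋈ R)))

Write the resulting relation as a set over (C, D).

Joining S and U on D yields {(26, 32, 20, 19, 17), (26, 32, 20, 26, 20), (26, 32, 20, 36, 13), (26, 32, 20, 39, 18), (26, 32, 20, 6, 22), (26, 36, 19, 19, 17), (26, 36, 19, 26, 20), (26, 36, 19, 36, 13), (26, 36, 19, 39, 18), (26, 36, 19, 6, 22), (26, 37, 18, 19, 17), (26, 37, 18, 26, 20), (26, 37, 18, 36, 13), (26, 37, 18, 39, 18), (26, 37, 18, 6, 22), (26, 38, 25, 19, 17), (26, 38, 25, 26, 20), (26, 38, 25, 36, 13), (26, 38, 25, 39, 18), (26, 38, 25, 6, 22), (26, 40, 32, 19, 17), (26, 40, 32, 26, 20), (26, 40, 32, 36, 13), (26, 40, 32, 39, 18), (26, 40, 32, 6, 22), (7, 18, 18, 10, 39), (7, 18, 18, 37, 33)}.
Joining (S ⋈ U) and R on C yields {(26, 32, 20, 19, 17, n, 14), (26, 32, 20, 26, 20, n, 14), (26, 32, 20, 36, 13, n, 14), (26, 32, 20, 39, 18, n, 14), (26, 32, 20, 6, 22, n, 14), (26, 36, 19, 19, 17, t, 27), (26, 36, 19, 26, 20, t, 27), (26, 36, 19, 36, 13, t, 27), (26, 36, 19, 39, 18, t, 27), (26, 36, 19, 6, 22, t, 27), (26, 37, 18, 19, 17, k, 16), (26, 37, 18, 19, 17, n, 35), (26, 37, 18, 19, 17, s, 40), (26, 37, 18, 26, 20, k, 16), (26, 37, 18, 26, 20, n, 35), (26, 37, 18, 26, 20, s, 40), (26, 37, 18, 36, 13, k, 16), (26, 37, 18, 36, 13, n, 35), (26, 37, 18, 36, 13, s, 40), (26, 37, 18, 39, 18, k, 16), (26, 37, 18, 39, 18, n, 35), (26, 37, 18, 39, 18, s, 40), (26, 37, 18, 6, 22, k, 16), (26, 37, 18, 6, 22, n, 35), (26, 37, 18, 6, 22, s, 40), (26, 38, 25, 19, 17, k, 18), (26, 38, 25, 26, 20, k, 18), (26, 38, 25, 36, 13, k, 18), (26, 38, 25, 39, 18, k, 18), (26, 38, 25, 6, 22, k, 18), (7, 18, 18, 10, 39, k, 16), (7, 18, 18, 10, 39, n, 35), (7, 18, 18, 10, 39, s, 40), (7, 18, 18, 37, 33, k, 16), (7, 18, 18, 37, 33, n, 35), (7, 18, 18, 37, 33, s, 40)}.
Apply σ_{F > G}; surviving tuples: {(26, 32, 20, 19, 17, n, 14), (26, 32, 20, 26, 20, n, 14), (26, 32, 20, 39, 18, n, 14), (26, 32, 20, 6, 22, n, 14), (26, 37, 18, 19, 17, k, 16), (26, 37, 18, 26, 20, k, 16), (26, 37, 18, 39, 18, k, 16), (26, 37, 18, 6, 22, k, 16), (26, 38, 25, 26, 20, k, 18), (26, 38, 25, 6, 22, k, 18), (7, 18, 18, 10, 39, k, 16), (7, 18, 18, 10, 39, n, 35), (7, 18, 18, 37, 33, k, 16)}
π[C, D]: project onto (C, D) (9 duplicate(s) eliminated) → {(18, 26), (18, 7), (20, 26), (25, 26)}

{(18, 26), (18, 7), (20, 26), (25, 26)}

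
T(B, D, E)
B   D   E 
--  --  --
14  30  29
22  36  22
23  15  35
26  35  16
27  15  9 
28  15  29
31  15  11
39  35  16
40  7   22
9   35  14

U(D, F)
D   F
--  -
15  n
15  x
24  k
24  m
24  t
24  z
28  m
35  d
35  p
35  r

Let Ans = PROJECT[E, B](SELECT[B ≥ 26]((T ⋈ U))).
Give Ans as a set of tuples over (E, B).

Natural join on D: {(23, 15, 35, n), (23, 15, 35, x), (26, 35, 16, d), (26, 35, 16, p), (26, 35, 16, r), (27, 15, 9, n), (27, 15, 9, x), (28, 15, 29, n), (28, 15, 29, x), (31, 15, 11, n), (31, 15, 11, x), (39, 35, 16, d), (39, 35, 16, p), (39, 35, 16, r), (9, 35, 14, d), (9, 35, 14, p), (9, 35, 14, r)}
Apply σ_{B ≥ 26}; surviving tuples: {(26, 35, 16, d), (26, 35, 16, p), (26, 35, 16, r), (27, 15, 9, n), (27, 15, 9, x), (28, 15, 29, n), (28, 15, 29, x), (31, 15, 11, n), (31, 15, 11, x), (39, 35, 16, d), (39, 35, 16, p), (39, 35, 16, r)}
π[E, B]: project onto (E, B) (7 duplicate(s) eliminated) → {(11, 31), (16, 26), (16, 39), (29, 28), (9, 27)}

{(11, 31), (16, 26), (16, 39), (29, 28), (9, 27)}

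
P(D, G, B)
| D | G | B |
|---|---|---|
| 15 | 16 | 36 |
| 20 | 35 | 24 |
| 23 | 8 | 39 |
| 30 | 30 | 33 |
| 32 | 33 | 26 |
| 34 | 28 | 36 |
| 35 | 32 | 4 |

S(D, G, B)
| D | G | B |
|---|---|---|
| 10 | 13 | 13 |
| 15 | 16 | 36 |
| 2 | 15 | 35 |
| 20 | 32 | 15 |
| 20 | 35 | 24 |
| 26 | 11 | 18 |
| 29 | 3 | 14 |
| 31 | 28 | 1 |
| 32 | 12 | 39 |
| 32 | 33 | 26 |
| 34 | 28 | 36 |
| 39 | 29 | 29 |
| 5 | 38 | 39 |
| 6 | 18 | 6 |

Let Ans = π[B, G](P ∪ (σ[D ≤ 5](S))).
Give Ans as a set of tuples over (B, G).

{(24, 35), (26, 33), (33, 30), (35, 15), (36, 16), (36, 28), (39, 38), (39, 8), (4, 32)}

Filtering on D ≤ 5 leaves {(2, 15, 35), (5, 38, 39)}.
Set union of the two operands is {(15, 16, 36), (2, 15, 35), (20, 35, 24), (23, 8, 39), (30, 30, 33), (32, 33, 26), (34, 28, 36), (35, 32, 4), (5, 38, 39)}.
π_{B, G} gives {(24, 35), (26, 33), (33, 30), (35, 15), (36, 16), (36, 28), (39, 38), (39, 8), (4, 32)}.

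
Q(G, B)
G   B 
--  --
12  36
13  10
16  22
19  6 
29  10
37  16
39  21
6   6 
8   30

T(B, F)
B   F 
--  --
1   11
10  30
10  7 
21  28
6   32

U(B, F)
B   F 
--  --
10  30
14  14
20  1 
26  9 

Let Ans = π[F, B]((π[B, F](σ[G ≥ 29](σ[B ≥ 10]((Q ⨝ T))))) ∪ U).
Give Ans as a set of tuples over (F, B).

{(1, 20), (14, 14), (28, 21), (30, 10), (7, 10), (9, 26)}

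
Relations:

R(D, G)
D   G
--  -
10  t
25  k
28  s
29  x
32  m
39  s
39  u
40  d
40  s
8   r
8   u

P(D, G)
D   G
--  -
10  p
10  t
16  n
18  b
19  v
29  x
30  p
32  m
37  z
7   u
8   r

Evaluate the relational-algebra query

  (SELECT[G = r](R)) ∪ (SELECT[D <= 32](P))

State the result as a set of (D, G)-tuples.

Apply σ_{G = r}; surviving tuples: {(8, r)}
Apply σ_{D <= 32}; surviving tuples: {(10, p), (10, t), (16, n), (18, b), (19, v), (29, x), (30, p), (32, m), (7, u), (8, r)}
Set union of the two operands is {(10, p), (10, t), (16, n), (18, b), (19, v), (29, x), (30, p), (32, m), (7, u), (8, r)}.

{(10, p), (10, t), (16, n), (18, b), (19, v), (29, x), (30, p), (32, m), (7, u), (8, r)}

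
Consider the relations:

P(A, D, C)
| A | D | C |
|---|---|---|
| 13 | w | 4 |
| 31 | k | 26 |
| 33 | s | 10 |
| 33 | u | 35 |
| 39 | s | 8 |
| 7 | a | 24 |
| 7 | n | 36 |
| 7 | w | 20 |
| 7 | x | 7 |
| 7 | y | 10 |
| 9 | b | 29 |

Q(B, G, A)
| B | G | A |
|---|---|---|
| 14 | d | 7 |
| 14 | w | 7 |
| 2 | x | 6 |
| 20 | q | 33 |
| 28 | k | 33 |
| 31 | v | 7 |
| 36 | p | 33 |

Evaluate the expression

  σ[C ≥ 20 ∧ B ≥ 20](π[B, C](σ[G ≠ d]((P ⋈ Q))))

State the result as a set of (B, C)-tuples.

{(20, 35), (28, 35), (31, 20), (31, 24), (31, 36), (36, 35)}

Joining P and Q on A yields {(33, s, 10, 20, q), (33, s, 10, 28, k), (33, s, 10, 36, p), (33, u, 35, 20, q), (33, u, 35, 28, k), (33, u, 35, 36, p), (7, a, 24, 14, d), (7, a, 24, 14, w), (7, a, 24, 31, v), (7, n, 36, 14, d), (7, n, 36, 14, w), (7, n, 36, 31, v), (7, w, 20, 14, d), (7, w, 20, 14, w), (7, w, 20, 31, v), (7, x, 7, 14, d), (7, x, 7, 14, w), (7, x, 7, 31, v), (7, y, 10, 14, d), (7, y, 10, 14, w), (7, y, 10, 31, v)}.
Apply σ_{G ≠ d}; surviving tuples: {(33, s, 10, 20, q), (33, s, 10, 28, k), (33, s, 10, 36, p), (33, u, 35, 20, q), (33, u, 35, 28, k), (33, u, 35, 36, p), (7, a, 24, 14, w), (7, a, 24, 31, v), (7, n, 36, 14, w), (7, n, 36, 31, v), (7, w, 20, 14, w), (7, w, 20, 31, v), (7, x, 7, 14, w), (7, x, 7, 31, v), (7, y, 10, 14, w), (7, y, 10, 31, v)}
Projecting to B, C: {(14, 10), (14, 20), (14, 24), (14, 36), (14, 7), (20, 10), (20, 35), (28, 10), (28, 35), (31, 10), (31, 20), (31, 24), (31, 36), (31, 7), (36, 10), (36, 35)}
Apply σ_{C ≥ 20 ∧ B ≥ 20}; surviving tuples: {(20, 35), (28, 35), (31, 20), (31, 24), (31, 36), (36, 35)}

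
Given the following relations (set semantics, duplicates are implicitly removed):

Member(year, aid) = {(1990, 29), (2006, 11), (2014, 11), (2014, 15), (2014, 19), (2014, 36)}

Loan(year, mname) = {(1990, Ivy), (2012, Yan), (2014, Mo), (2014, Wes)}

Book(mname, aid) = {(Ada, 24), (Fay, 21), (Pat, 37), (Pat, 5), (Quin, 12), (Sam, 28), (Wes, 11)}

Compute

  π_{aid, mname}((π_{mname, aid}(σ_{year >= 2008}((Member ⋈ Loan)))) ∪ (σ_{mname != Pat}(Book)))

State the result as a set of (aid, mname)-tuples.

Natural join on year: {(1990, 29, Ivy), (2014, 11, Mo), (2014, 11, Wes), (2014, 15, Mo), (2014, 15, Wes), (2014, 19, Mo), (2014, 19, Wes), (2014, 36, Mo), (2014, 36, Wes)}
Filtering on year >= 2008 leaves {(2014, 11, Mo), (2014, 11, Wes), (2014, 15, Mo), (2014, 15, Wes), (2014, 19, Mo), (2014, 19, Wes), (2014, 36, Mo), (2014, 36, Wes)}.
π[mname, aid]: project onto (mname, aid) → {(Mo, 11), (Mo, 15), (Mo, 19), (Mo, 36), (Wes, 11), (Wes, 15), (Wes, 19), (Wes, 36)}
Filtering on mname != Pat leaves {(Ada, 24), (Fay, 21), (Quin, 12), (Sam, 28), (Wes, 11)}.
Union: {(Mo, 11), (Mo, 15), (Mo, 19), (Mo, 36), (Wes, 11), (Wes, 15), (Wes, 19), (Wes, 36)} with {(Ada, 24), (Fay, 21), (Quin, 12), (Sam, 28), (Wes, 11)} → {(Ada, 24), (Fay, 21), (Mo, 11), (Mo, 15), (Mo, 19), (Mo, 36), (Quin, 12), (Sam, 28), (Wes, 11), (Wes, 15), (Wes, 19), (Wes, 36)}
π[aid, mname]: project onto (aid, mname) → {(11, Mo), (11, Wes), (12, Quin), (15, Mo), (15, Wes), (19, Mo), (19, Wes), (21, Fay), (24, Ada), (28, Sam), (36, Mo), (36, Wes)}

{(11, Mo), (11, Wes), (12, Quin), (15, Mo), (15, Wes), (19, Mo), (19, Wes), (21, Fay), (24, Ada), (28, Sam), (36, Mo), (36, Wes)}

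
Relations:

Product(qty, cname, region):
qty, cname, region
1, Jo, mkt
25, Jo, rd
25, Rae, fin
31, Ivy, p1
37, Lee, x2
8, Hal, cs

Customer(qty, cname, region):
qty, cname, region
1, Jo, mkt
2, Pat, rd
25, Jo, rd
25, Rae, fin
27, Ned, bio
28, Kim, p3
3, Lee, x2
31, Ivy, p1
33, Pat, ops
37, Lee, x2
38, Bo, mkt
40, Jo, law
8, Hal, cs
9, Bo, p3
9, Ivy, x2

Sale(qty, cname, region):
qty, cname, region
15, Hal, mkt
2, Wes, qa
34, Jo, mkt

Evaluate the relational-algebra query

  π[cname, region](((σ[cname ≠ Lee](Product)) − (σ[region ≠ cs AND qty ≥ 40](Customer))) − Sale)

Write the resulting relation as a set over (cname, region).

σ[cname ≠ Lee]: keep tuples satisfying cname ≠ Lee → {(1, Jo, mkt), (25, Jo, rd), (25, Rae, fin), (31, Ivy, p1), (8, Hal, cs)}
σ[region ≠ cs AND qty ≥ 40]: keep tuples satisfying region ≠ cs AND qty ≥ 40 → {(40, Jo, law)}
Difference: {(1, Jo, mkt), (25, Jo, rd), (25, Rae, fin), (31, Ivy, p1), (8, Hal, cs)} with {(40, Jo, law)} → {(1, Jo, mkt), (25, Jo, rd), (25, Rae, fin), (31, Ivy, p1), (8, Hal, cs)}
Difference: {(1, Jo, mkt), (25, Jo, rd), (25, Rae, fin), (31, Ivy, p1), (8, Hal, cs)} with {(15, Hal, mkt), (2, Wes, qa), (34, Jo, mkt)} → {(1, Jo, mkt), (25, Jo, rd), (25, Rae, fin), (31, Ivy, p1), (8, Hal, cs)}
Projecting to cname, region: {(Hal, cs), (Ivy, p1), (Jo, mkt), (Jo, rd), (Rae, fin)}

{(Hal, cs), (Ivy, p1), (Jo, mkt), (Jo, rd), (Rae, fin)}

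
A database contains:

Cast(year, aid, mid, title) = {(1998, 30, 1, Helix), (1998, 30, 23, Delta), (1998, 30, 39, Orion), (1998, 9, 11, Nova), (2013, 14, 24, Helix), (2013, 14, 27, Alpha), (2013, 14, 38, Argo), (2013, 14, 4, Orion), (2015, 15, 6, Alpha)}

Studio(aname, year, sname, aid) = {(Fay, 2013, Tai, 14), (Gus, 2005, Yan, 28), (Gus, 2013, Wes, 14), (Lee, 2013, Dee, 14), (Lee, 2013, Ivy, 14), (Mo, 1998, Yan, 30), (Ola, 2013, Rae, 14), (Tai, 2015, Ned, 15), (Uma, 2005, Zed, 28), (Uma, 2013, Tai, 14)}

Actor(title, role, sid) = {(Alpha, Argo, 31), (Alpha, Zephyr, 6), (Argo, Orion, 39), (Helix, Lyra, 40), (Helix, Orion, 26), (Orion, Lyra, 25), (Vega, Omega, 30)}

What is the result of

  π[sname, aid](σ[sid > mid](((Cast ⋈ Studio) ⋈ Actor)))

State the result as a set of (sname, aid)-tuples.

Cast ⋈ Studio (natural join on year, aid): {(1998, 30, 1, Helix, Mo, Yan), (1998, 30, 23, Delta, Mo, Yan), (1998, 30, 39, Orion, Mo, Yan), (2013, 14, 24, Helix, Fay, Tai), (2013, 14, 24, Helix, Gus, Wes), (2013, 14, 24, Helix, Lee, Dee), (2013, 14, 24, Helix, Lee, Ivy), (2013, 14, 24, Helix, Ola, Rae), (2013, 14, 24, Helix, Uma, Tai), (2013, 14, 27, Alpha, Fay, Tai), (2013, 14, 27, Alpha, Gus, Wes), (2013, 14, 27, Alpha, Lee, Dee), (2013, 14, 27, Alpha, Lee, Ivy), (2013, 14, 27, Alpha, Ola, Rae), (2013, 14, 27, Alpha, Uma, Tai), (2013, 14, 38, Argo, Fay, Tai), (2013, 14, 38, Argo, Gus, Wes), (2013, 14, 38, Argo, Lee, Dee), (2013, 14, 38, Argo, Lee, Ivy), (2013, 14, 38, Argo, Ola, Rae), (2013, 14, 38, Argo, Uma, Tai), (2013, 14, 4, Orion, Fay, Tai), (2013, 14, 4, Orion, Gus, Wes), (2013, 14, 4, Orion, Lee, Dee), (2013, 14, 4, Orion, Lee, Ivy), (2013, 14, 4, Orion, Ola, Rae), (2013, 14, 4, Orion, Uma, Tai), (2015, 15, 6, Alpha, Tai, Ned)}
(Cast ⋈ Studio) ⋈ Actor (natural join on title): {(1998, 30, 1, Helix, Mo, Yan, Lyra, 40), (1998, 30, 1, Helix, Mo, Yan, Orion, 26), (1998, 30, 39, Orion, Mo, Yan, Lyra, 25), (2013, 14, 24, Helix, Fay, Tai, Lyra, 40), (2013, 14, 24, Helix, Fay, Tai, Orion, 26), (2013, 14, 24, Helix, Gus, Wes, Lyra, 40), (2013, 14, 24, Helix, Gus, Wes, Orion, 26), (2013, 14, 24, Helix, Lee, Dee, Lyra, 40), (2013, 14, 24, Helix, Lee, Dee, Orion, 26), (2013, 14, 24, Helix, Lee, Ivy, Lyra, 40), (2013, 14, 24, Helix, Lee, Ivy, Orion, 26), (2013, 14, 24, Helix, Ola, Rae, Lyra, 40), (2013, 14, 24, Helix, Ola, Rae, Orion, 26), (2013, 14, 24, Helix, Uma, Tai, Lyra, 40), (2013, 14, 24, Helix, Uma, Tai, Orion, 26), (2013, 14, 27, Alpha, Fay, Tai, Argo, 31), (2013, 14, 27, Alpha, Fay, Tai, Zephyr, 6), (2013, 14, 27, Alpha, Gus, Wes, Argo, 31), (2013, 14, 27, Alpha, Gus, Wes, Zephyr, 6), (2013, 14, 27, Alpha, Lee, Dee, Argo, 31), (2013, 14, 27, Alpha, Lee, Dee, Zephyr, 6), (2013, 14, 27, Alpha, Lee, Ivy, Argo, 31), (2013, 14, 27, Alpha, Lee, Ivy, Zephyr, 6), (2013, 14, 27, Alpha, Ola, Rae, Argo, 31), (2013, 14, 27, Alpha, Ola, Rae, Zephyr, 6), (2013, 14, 27, Alpha, Uma, Tai, Argo, 31), (2013, 14, 27, Alpha, Uma, Tai, Zephyr, 6), (2013, 14, 38, Argo, Fay, Tai, Orion, 39), (2013, 14, 38, Argo, Gus, Wes, Orion, 39), (2013, 14, 38, Argo, Lee, Dee, Orion, 39), (2013, 14, 38, Argo, Lee, Ivy, Orion, 39), (2013, 14, 38, Argo, Ola, Rae, Orion, 39), (2013, 14, 38, Argo, Uma, Tai, Orion, 39), (2013, 14, 4, Orion, Fay, Tai, Lyra, 25), (2013, 14, 4, Orion, Gus, Wes, Lyra, 25), (2013, 14, 4, Orion, Lee, Dee, Lyra, 25), (2013, 14, 4, Orion, Lee, Ivy, Lyra, 25), (2013, 14, 4, Orion, Ola, Rae, Lyra, 25), (2013, 14, 4, Orion, Uma, Tai, Lyra, 25), (2015, 15, 6, Alpha, Tai, Ned, Argo, 31), (2015, 15, 6, Alpha, Tai, Ned, Zephyr, 6)}
Apply σ_{sid > mid}; surviving tuples: {(1998, 30, 1, Helix, Mo, Yan, Lyra, 40), (1998, 30, 1, Helix, Mo, Yan, Orion, 26), (2013, 14, 24, Helix, Fay, Tai, Lyra, 40), (2013, 14, 24, Helix, Fay, Tai, Orion, 26), (2013, 14, 24, Helix, Gus, Wes, Lyra, 40), (2013, 14, 24, Helix, Gus, Wes, Orion, 26), (2013, 14, 24, Helix, Lee, Dee, Lyra, 40), (2013, 14, 24, Helix, Lee, Dee, Orion, 26), (2013, 14, 24, Helix, Lee, Ivy, Lyra, 40), (2013, 14, 24, Helix, Lee, Ivy, Orion, 26), (2013, 14, 24, Helix, Ola, Rae, Lyra, 40), (2013, 14, 24, Helix, Ola, Rae, Orion, 26), (2013, 14, 24, Helix, Uma, Tai, Lyra, 40), (2013, 14, 24, Helix, Uma, Tai, Orion, 26), (2013, 14, 27, Alpha, Fay, Tai, Argo, 31), (2013, 14, 27, Alpha, Gus, Wes, Argo, 31), (2013, 14, 27, Alpha, Lee, Dee, Argo, 31), (2013, 14, 27, Alpha, Lee, Ivy, Argo, 31), (2013, 14, 27, Alpha, Ola, Rae, Argo, 31), (2013, 14, 27, Alpha, Uma, Tai, Argo, 31), (2013, 14, 38, Argo, Fay, Tai, Orion, 39), (2013, 14, 38, Argo, Gus, Wes, Orion, 39), (2013, 14, 38, Argo, Lee, Dee, Orion, 39), (2013, 14, 38, Argo, Lee, Ivy, Orion, 39), (2013, 14, 38, Argo, Ola, Rae, Orion, 39), (2013, 14, 38, Argo, Uma, Tai, Orion, 39), (2013, 14, 4, Orion, Fay, Tai, Lyra, 25), (2013, 14, 4, Orion, Gus, Wes, Lyra, 25), (2013, 14, 4, Orion, Lee, Dee, Lyra, 25), (2013, 14, 4, Orion, Lee, Ivy, Lyra, 25), (2013, 14, 4, Orion, Ola, Rae, Lyra, 25), (2013, 14, 4, Orion, Uma, Tai, Lyra, 25), (2015, 15, 6, Alpha, Tai, Ned, Argo, 31)}
π_{sname, aid} gives {(Dee, 14), (Ivy, 14), (Ned, 15), (Rae, 14), (Tai, 14), (Wes, 14), (Yan, 30)} (26 duplicate(s) eliminated).

{(Dee, 14), (Ivy, 14), (Ned, 15), (Rae, 14), (Tai, 14), (Wes, 14), (Yan, 30)}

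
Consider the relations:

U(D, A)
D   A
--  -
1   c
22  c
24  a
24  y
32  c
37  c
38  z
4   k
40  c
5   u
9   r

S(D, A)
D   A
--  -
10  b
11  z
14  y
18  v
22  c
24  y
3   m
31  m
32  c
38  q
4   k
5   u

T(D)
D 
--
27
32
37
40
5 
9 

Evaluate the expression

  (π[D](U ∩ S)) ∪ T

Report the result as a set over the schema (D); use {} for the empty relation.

Taking the intersection: {(22, c), (24, y), (32, c), (4, k), (5, u)}
Keep only column(s) D: {22, 24, 32, 4, 5}
Taking the union: {22, 24, 27, 32, 37, 4, 40, 5, 9}

{22, 24, 27, 32, 37, 4, 40, 5, 9}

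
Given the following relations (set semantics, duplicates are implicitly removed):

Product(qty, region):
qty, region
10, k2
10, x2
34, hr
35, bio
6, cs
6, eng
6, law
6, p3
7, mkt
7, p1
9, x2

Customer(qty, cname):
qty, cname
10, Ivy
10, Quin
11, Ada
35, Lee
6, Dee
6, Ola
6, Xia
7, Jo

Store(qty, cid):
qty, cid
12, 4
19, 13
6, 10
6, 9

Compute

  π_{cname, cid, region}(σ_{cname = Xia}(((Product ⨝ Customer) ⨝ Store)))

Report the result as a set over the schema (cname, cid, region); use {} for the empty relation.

{(Xia, 10, cs), (Xia, 10, eng), (Xia, 10, law), (Xia, 10, p3), (Xia, 9, cs), (Xia, 9, eng), (Xia, 9, law), (Xia, 9, p3)}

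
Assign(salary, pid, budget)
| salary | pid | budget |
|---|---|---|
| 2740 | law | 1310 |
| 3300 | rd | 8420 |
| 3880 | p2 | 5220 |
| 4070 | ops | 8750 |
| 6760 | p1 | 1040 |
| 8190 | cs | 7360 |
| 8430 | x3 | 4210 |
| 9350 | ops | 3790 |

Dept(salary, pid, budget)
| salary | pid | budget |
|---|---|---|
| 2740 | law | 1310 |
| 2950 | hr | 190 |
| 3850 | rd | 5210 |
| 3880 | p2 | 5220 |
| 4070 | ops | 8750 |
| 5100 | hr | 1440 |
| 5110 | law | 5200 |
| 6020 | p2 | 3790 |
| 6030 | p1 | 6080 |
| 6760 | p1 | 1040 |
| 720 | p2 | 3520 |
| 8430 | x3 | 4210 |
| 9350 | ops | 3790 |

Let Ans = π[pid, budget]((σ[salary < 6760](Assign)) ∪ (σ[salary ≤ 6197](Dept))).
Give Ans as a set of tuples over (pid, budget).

{(hr, 1440), (hr, 190), (law, 1310), (law, 5200), (ops, 8750), (p1, 6080), (p2, 3520), (p2, 3790), (p2, 5220), (rd, 5210), (rd, 8420)}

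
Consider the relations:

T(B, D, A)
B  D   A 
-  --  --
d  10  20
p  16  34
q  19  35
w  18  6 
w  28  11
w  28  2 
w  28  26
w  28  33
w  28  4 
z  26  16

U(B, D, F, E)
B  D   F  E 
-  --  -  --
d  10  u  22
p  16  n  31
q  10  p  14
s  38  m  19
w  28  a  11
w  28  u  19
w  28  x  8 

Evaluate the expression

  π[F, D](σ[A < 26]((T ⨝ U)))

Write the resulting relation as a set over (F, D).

{(a, 28), (u, 10), (u, 28), (x, 28)}

Joining T and U on B, D yields {(d, 10, 20, u, 22), (p, 16, 34, n, 31), (w, 28, 11, a, 11), (w, 28, 11, u, 19), (w, 28, 11, x, 8), (w, 28, 2, a, 11), (w, 28, 2, u, 19), (w, 28, 2, x, 8), (w, 28, 26, a, 11), (w, 28, 26, u, 19), (w, 28, 26, x, 8), (w, 28, 33, a, 11), (w, 28, 33, u, 19), (w, 28, 33, x, 8), (w, 28, 4, a, 11), (w, 28, 4, u, 19), (w, 28, 4, x, 8)}.
Filtering on A < 26 leaves {(d, 10, 20, u, 22), (w, 28, 11, a, 11), (w, 28, 11, u, 19), (w, 28, 11, x, 8), (w, 28, 2, a, 11), (w, 28, 2, u, 19), (w, 28, 2, x, 8), (w, 28, 4, a, 11), (w, 28, 4, u, 19), (w, 28, 4, x, 8)}.
Keep only column(s) F, D (6 duplicate(s) eliminated): {(a, 28), (u, 10), (u, 28), (x, 28)}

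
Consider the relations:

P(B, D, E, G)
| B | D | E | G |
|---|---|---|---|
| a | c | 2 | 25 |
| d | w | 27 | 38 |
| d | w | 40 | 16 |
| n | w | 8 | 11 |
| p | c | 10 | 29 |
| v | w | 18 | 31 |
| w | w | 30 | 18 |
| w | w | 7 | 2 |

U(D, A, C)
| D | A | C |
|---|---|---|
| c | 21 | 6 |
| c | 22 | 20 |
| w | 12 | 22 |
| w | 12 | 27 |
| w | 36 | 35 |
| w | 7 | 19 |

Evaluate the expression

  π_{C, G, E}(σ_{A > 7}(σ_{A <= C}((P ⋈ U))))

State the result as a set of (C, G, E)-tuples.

Natural join on D: {(a, c, 2, 25, 21, 6), (a, c, 2, 25, 22, 20), (d, w, 27, 38, 12, 22), (d, w, 27, 38, 12, 27), (d, w, 27, 38, 36, 35), (d, w, 27, 38, 7, 19), (d, w, 40, 16, 12, 22), (d, w, 40, 16, 12, 27), (d, w, 40, 16, 36, 35), (d, w, 40, 16, 7, 19), (n, w, 8, 11, 12, 22), (n, w, 8, 11, 12, 27), (n, w, 8, 11, 36, 35), (n, w, 8, 11, 7, 19), (p, c, 10, 29, 21, 6), (p, c, 10, 29, 22, 20), (v, w, 18, 31, 12, 22), (v, w, 18, 31, 12, 27), (v, w, 18, 31, 36, 35), (v, w, 18, 31, 7, 19), (w, w, 30, 18, 12, 22), (w, w, 30, 18, 12, 27), (w, w, 30, 18, 36, 35), (w, w, 30, 18, 7, 19), (w, w, 7, 2, 12, 22), (w, w, 7, 2, 12, 27), (w, w, 7, 2, 36, 35), (w, w, 7, 2, 7, 19)}
Filtering on A <= C leaves {(d, w, 27, 38, 12, 22), (d, w, 27, 38, 12, 27), (d, w, 27, 38, 7, 19), (d, w, 40, 16, 12, 22), (d, w, 40, 16, 12, 27), (d, w, 40, 16, 7, 19), (n, w, 8, 11, 12, 22), (n, w, 8, 11, 12, 27), (n, w, 8, 11, 7, 19), (v, w, 18, 31, 12, 22), (v, w, 18, 31, 12, 27), (v, w, 18, 31, 7, 19), (w, w, 30, 18, 12, 22), (w, w, 30, 18, 12, 27), (w, w, 30, 18, 7, 19), (w, w, 7, 2, 12, 22), (w, w, 7, 2, 12, 27), (w, w, 7, 2, 7, 19)}.
Filtering on A > 7 leaves {(d, w, 27, 38, 12, 22), (d, w, 27, 38, 12, 27), (d, w, 40, 16, 12, 22), (d, w, 40, 16, 12, 27), (n, w, 8, 11, 12, 22), (n, w, 8, 11, 12, 27), (v, w, 18, 31, 12, 22), (v, w, 18, 31, 12, 27), (w, w, 30, 18, 12, 22), (w, w, 30, 18, 12, 27), (w, w, 7, 2, 12, 22), (w, w, 7, 2, 12, 27)}.
π[C, G, E]: project onto (C, G, E) → {(22, 11, 8), (22, 16, 40), (22, 18, 30), (22, 2, 7), (22, 31, 18), (22, 38, 27), (27, 11, 8), (27, 16, 40), (27, 18, 30), (27, 2, 7), (27, 31, 18), (27, 38, 27)}

{(22, 11, 8), (22, 16, 40), (22, 18, 30), (22, 2, 7), (22, 31, 18), (22, 38, 27), (27, 11, 8), (27, 16, 40), (27, 18, 30), (27, 2, 7), (27, 31, 18), (27, 38, 27)}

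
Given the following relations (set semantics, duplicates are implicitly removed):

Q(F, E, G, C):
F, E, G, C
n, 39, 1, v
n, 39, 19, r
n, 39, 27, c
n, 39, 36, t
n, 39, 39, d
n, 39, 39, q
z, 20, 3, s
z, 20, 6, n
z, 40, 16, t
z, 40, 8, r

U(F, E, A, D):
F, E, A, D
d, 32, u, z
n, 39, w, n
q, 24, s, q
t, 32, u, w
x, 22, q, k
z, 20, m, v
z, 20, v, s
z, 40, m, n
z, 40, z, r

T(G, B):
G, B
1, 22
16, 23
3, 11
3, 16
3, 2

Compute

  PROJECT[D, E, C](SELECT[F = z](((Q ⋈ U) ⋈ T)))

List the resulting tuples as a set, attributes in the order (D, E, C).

{(n, 40, t), (r, 40, t), (s, 20, s), (v, 20, s)}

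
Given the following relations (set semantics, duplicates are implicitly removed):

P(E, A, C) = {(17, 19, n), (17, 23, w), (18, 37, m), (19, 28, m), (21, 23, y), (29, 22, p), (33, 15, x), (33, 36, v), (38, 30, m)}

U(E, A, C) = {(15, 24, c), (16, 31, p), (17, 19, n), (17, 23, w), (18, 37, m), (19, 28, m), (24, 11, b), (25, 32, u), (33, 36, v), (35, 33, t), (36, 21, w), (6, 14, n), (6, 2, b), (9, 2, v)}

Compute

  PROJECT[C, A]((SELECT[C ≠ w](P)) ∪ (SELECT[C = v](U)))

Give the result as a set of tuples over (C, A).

{(m, 28), (m, 30), (m, 37), (n, 19), (p, 22), (v, 2), (v, 36), (x, 15), (y, 23)}

Selection C ≠ w: {(17, 19, n), (18, 37, m), (19, 28, m), (21, 23, y), (29, 22, p), (33, 15, x), (33, 36, v), (38, 30, m)}
Selection C = v: {(33, 36, v), (9, 2, v)}
Set union of the two operands is {(17, 19, n), (18, 37, m), (19, 28, m), (21, 23, y), (29, 22, p), (33, 15, x), (33, 36, v), (38, 30, m), (9, 2, v)}.
π_{C, A} gives {(m, 28), (m, 30), (m, 37), (n, 19), (p, 22), (v, 2), (v, 36), (x, 15), (y, 23)}.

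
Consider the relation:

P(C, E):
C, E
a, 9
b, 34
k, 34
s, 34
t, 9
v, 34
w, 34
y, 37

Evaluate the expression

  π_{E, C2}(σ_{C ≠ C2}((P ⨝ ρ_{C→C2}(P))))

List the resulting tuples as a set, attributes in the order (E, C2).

{(34, b), (34, k), (34, s), (34, v), (34, w), (9, a), (9, t)}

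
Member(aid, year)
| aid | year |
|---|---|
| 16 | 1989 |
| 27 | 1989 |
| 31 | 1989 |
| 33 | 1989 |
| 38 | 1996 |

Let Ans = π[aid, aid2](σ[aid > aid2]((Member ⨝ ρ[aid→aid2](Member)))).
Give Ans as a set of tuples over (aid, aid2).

{(27, 16), (31, 16), (31, 27), (33, 16), (33, 27), (33, 31)}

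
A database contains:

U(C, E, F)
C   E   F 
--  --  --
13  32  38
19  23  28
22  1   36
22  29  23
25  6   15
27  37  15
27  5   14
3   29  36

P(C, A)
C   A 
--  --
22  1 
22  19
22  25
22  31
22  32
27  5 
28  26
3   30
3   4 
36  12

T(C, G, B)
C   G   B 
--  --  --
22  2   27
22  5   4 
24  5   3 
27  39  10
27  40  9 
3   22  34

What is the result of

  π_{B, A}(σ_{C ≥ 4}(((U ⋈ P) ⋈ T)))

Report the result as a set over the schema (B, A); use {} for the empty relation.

U ⋈ P (natural join on C): {(22, 1, 36, 1), (22, 1, 36, 19), (22, 1, 36, 25), (22, 1, 36, 31), (22, 1, 36, 32), (22, 29, 23, 1), (22, 29, 23, 19), (22, 29, 23, 25), (22, 29, 23, 31), (22, 29, 23, 32), (27, 37, 15, 5), (27, 5, 14, 5), (3, 29, 36, 30), (3, 29, 36, 4)}
(U ⋈ P) ⋈ T (natural join on C): {(22, 1, 36, 1, 2, 27), (22, 1, 36, 1, 5, 4), (22, 1, 36, 19, 2, 27), (22, 1, 36, 19, 5, 4), (22, 1, 36, 25, 2, 27), (22, 1, 36, 25, 5, 4), (22, 1, 36, 31, 2, 27), (22, 1, 36, 31, 5, 4), (22, 1, 36, 32, 2, 27), (22, 1, 36, 32, 5, 4), (22, 29, 23, 1, 2, 27), (22, 29, 23, 1, 5, 4), (22, 29, 23, 19, 2, 27), (22, 29, 23, 19, 5, 4), (22, 29, 23, 25, 2, 27), (22, 29, 23, 25, 5, 4), (22, 29, 23, 31, 2, 27), (22, 29, 23, 31, 5, 4), (22, 29, 23, 32, 2, 27), (22, 29, 23, 32, 5, 4), (27, 37, 15, 5, 39, 10), (27, 37, 15, 5, 40, 9), (27, 5, 14, 5, 39, 10), (27, 5, 14, 5, 40, 9), (3, 29, 36, 30, 22, 34), (3, 29, 36, 4, 22, 34)}
σ[C ≥ 4]: keep tuples satisfying C ≥ 4 → {(22, 1, 36, 1, 2, 27), (22, 1, 36, 1, 5, 4), (22, 1, 36, 19, 2, 27), (22, 1, 36, 19, 5, 4), (22, 1, 36, 25, 2, 27), (22, 1, 36, 25, 5, 4), (22, 1, 36, 31, 2, 27), (22, 1, 36, 31, 5, 4), (22, 1, 36, 32, 2, 27), (22, 1, 36, 32, 5, 4), (22, 29, 23, 1, 2, 27), (22, 29, 23, 1, 5, 4), (22, 29, 23, 19, 2, 27), (22, 29, 23, 19, 5, 4), (22, 29, 23, 25, 2, 27), (22, 29, 23, 25, 5, 4), (22, 29, 23, 31, 2, 27), (22, 29, 23, 31, 5, 4), (22, 29, 23, 32, 2, 27), (22, 29, 23, 32, 5, 4), (27, 37, 15, 5, 39, 10), (27, 37, 15, 5, 40, 9), (27, 5, 14, 5, 39, 10), (27, 5, 14, 5, 40, 9)}
Keep only column(s) B, A (12 duplicate(s) eliminated): {(10, 5), (27, 1), (27, 19), (27, 25), (27, 31), (27, 32), (4, 1), (4, 19), (4, 25), (4, 31), (4, 32), (9, 5)}

{(10, 5), (27, 1), (27, 19), (27, 25), (27, 31), (27, 32), (4, 1), (4, 19), (4, 25), (4, 31), (4, 32), (9, 5)}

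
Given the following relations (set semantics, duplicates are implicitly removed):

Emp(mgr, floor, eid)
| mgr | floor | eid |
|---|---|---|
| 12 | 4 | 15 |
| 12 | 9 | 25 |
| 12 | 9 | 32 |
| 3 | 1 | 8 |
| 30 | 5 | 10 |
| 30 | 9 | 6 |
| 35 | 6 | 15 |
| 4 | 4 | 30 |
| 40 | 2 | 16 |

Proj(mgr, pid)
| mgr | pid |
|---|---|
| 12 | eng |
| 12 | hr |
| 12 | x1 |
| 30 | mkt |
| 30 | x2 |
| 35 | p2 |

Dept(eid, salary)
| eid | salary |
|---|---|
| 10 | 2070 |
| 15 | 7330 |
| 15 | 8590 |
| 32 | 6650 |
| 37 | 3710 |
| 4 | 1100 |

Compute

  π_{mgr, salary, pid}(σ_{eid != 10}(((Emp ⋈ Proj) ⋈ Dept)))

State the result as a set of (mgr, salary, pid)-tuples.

Natural join on mgr: {(12, 4, 15, eng), (12, 4, 15, hr), (12, 4, 15, x1), (12, 9, 25, eng), (12, 9, 25, hr), (12, 9, 25, x1), (12, 9, 32, eng), (12, 9, 32, hr), (12, 9, 32, x1), (30, 5, 10, mkt), (30, 5, 10, x2), (30, 9, 6, mkt), (30, 9, 6, x2), (35, 6, 15, p2)}
Natural join on eid: {(12, 4, 15, eng, 7330), (12, 4, 15, eng, 8590), (12, 4, 15, hr, 7330), (12, 4, 15, hr, 8590), (12, 4, 15, x1, 7330), (12, 4, 15, x1, 8590), (12, 9, 32, eng, 6650), (12, 9, 32, hr, 6650), (12, 9, 32, x1, 6650), (30, 5, 10, mkt, 2070), (30, 5, 10, x2, 2070), (35, 6, 15, p2, 7330), (35, 6, 15, p2, 8590)}
Selection eid != 10: {(12, 4, 15, eng, 7330), (12, 4, 15, eng, 8590), (12, 4, 15, hr, 7330), (12, 4, 15, hr, 8590), (12, 4, 15, x1, 7330), (12, 4, 15, x1, 8590), (12, 9, 32, eng, 6650), (12, 9, 32, hr, 6650), (12, 9, 32, x1, 6650), (35, 6, 15, p2, 7330), (35, 6, 15, p2, 8590)}
π_{mgr, salary, pid} gives {(12, 6650, eng), (12, 6650, hr), (12, 6650, x1), (12, 7330, eng), (12, 7330, hr), (12, 7330, x1), (12, 8590, eng), (12, 8590, hr), (12, 8590, x1), (35, 7330, p2), (35, 8590, p2)}.

{(12, 6650, eng), (12, 6650, hr), (12, 6650, x1), (12, 7330, eng), (12, 7330, hr), (12, 7330, x1), (12, 8590, eng), (12, 8590, hr), (12, 8590, x1), (35, 7330, p2), (35, 8590, p2)}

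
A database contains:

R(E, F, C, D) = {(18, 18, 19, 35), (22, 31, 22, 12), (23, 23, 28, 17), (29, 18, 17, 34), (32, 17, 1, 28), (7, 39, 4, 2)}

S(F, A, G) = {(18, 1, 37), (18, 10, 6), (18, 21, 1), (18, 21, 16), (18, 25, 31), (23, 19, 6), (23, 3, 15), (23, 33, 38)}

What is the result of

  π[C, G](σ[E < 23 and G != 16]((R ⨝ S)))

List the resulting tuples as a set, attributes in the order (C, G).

R ⋈ S (natural join on F): {(18, 18, 19, 35, 1, 37), (18, 18, 19, 35, 10, 6), (18, 18, 19, 35, 21, 1), (18, 18, 19, 35, 21, 16), (18, 18, 19, 35, 25, 31), (23, 23, 28, 17, 19, 6), (23, 23, 28, 17, 3, 15), (23, 23, 28, 17, 33, 38), (29, 18, 17, 34, 1, 37), (29, 18, 17, 34, 10, 6), (29, 18, 17, 34, 21, 1), (29, 18, 17, 34, 21, 16), (29, 18, 17, 34, 25, 31)}
Apply σ_{E < 23 and G != 16}; surviving tuples: {(18, 18, 19, 35, 1, 37), (18, 18, 19, 35, 10, 6), (18, 18, 19, 35, 21, 1), (18, 18, 19, 35, 25, 31)}
Keep only column(s) C, G: {(19, 1), (19, 31), (19, 37), (19, 6)}

{(19, 1), (19, 31), (19, 37), (19, 6)}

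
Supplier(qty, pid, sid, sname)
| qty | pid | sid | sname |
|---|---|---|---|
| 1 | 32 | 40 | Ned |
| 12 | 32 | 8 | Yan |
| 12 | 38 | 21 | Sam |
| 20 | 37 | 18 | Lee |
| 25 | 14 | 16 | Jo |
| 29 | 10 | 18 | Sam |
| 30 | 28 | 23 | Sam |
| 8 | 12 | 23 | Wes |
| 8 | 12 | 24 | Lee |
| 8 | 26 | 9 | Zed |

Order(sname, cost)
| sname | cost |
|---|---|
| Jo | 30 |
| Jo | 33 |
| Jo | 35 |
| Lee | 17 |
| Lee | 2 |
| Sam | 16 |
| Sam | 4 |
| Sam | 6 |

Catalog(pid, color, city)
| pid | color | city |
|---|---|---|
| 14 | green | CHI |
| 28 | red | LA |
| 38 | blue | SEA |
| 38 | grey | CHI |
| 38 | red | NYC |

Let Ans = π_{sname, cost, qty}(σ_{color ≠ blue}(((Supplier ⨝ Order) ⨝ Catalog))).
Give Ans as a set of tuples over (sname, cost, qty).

{(Jo, 30, 25), (Jo, 33, 25), (Jo, 35, 25), (Sam, 16, 12), (Sam, 16, 30), (Sam, 4, 12), (Sam, 4, 30), (Sam, 6, 12), (Sam, 6, 30)}

Supplier ⋈ Order (natural join on sname): {(12, 38, 21, Sam, 16), (12, 38, 21, Sam, 4), (12, 38, 21, Sam, 6), (20, 37, 18, Lee, 17), (20, 37, 18, Lee, 2), (25, 14, 16, Jo, 30), (25, 14, 16, Jo, 33), (25, 14, 16, Jo, 35), (29, 10, 18, Sam, 16), (29, 10, 18, Sam, 4), (29, 10, 18, Sam, 6), (30, 28, 23, Sam, 16), (30, 28, 23, Sam, 4), (30, 28, 23, Sam, 6), (8, 12, 24, Lee, 17), (8, 12, 24, Lee, 2)}
(Supplier ⨝ Order) ⋈ Catalog (natural join on pid): {(12, 38, 21, Sam, 16, blue, SEA), (12, 38, 21, Sam, 16, grey, CHI), (12, 38, 21, Sam, 16, red, NYC), (12, 38, 21, Sam, 4, blue, SEA), (12, 38, 21, Sam, 4, grey, CHI), (12, 38, 21, Sam, 4, red, NYC), (12, 38, 21, Sam, 6, blue, SEA), (12, 38, 21, Sam, 6, grey, CHI), (12, 38, 21, Sam, 6, red, NYC), (25, 14, 16, Jo, 30, green, CHI), (25, 14, 16, Jo, 33, green, CHI), (25, 14, 16, Jo, 35, green, CHI), (30, 28, 23, Sam, 16, red, LA), (30, 28, 23, Sam, 4, red, LA), (30, 28, 23, Sam, 6, red, LA)}
σ[color ≠ blue]: keep tuples satisfying color ≠ blue → {(12, 38, 21, Sam, 16, grey, CHI), (12, 38, 21, Sam, 16, red, NYC), (12, 38, 21, Sam, 4, grey, CHI), (12, 38, 21, Sam, 4, red, NYC), (12, 38, 21, Sam, 6, grey, CHI), (12, 38, 21, Sam, 6, red, NYC), (25, 14, 16, Jo, 30, green, CHI), (25, 14, 16, Jo, 33, green, CHI), (25, 14, 16, Jo, 35, green, CHI), (30, 28, 23, Sam, 16, red, LA), (30, 28, 23, Sam, 4, red, LA), (30, 28, 23, Sam, 6, red, LA)}
Keep only column(s) sname, cost, qty (3 duplicate(s) eliminated): {(Jo, 30, 25), (Jo, 33, 25), (Jo, 35, 25), (Sam, 16, 12), (Sam, 16, 30), (Sam, 4, 12), (Sam, 4, 30), (Sam, 6, 12), (Sam, 6, 30)}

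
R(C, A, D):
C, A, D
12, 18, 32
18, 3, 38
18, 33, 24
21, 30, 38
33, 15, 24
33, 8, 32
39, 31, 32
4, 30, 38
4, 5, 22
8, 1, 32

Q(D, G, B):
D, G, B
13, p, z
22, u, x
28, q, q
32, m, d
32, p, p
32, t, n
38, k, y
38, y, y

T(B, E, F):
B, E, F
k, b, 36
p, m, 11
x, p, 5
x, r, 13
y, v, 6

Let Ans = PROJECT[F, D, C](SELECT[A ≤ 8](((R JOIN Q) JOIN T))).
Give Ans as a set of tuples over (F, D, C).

{(11, 32, 33), (11, 32, 8), (13, 22, 4), (5, 22, 4), (6, 38, 18)}

Natural join on D: {(12, 18, 32, m, d), (12, 18, 32, p, p), (12, 18, 32, t, n), (18, 3, 38, k, y), (18, 3, 38, y, y), (21, 30, 38, k, y), (21, 30, 38, y, y), (33, 8, 32, m, d), (33, 8, 32, p, p), (33, 8, 32, t, n), (39, 31, 32, m, d), (39, 31, 32, p, p), (39, 31, 32, t, n), (4, 30, 38, k, y), (4, 30, 38, y, y), (4, 5, 22, u, x), (8, 1, 32, m, d), (8, 1, 32, p, p), (8, 1, 32, t, n)}
Natural join on B: {(12, 18, 32, p, p, m, 11), (18, 3, 38, k, y, v, 6), (18, 3, 38, y, y, v, 6), (21, 30, 38, k, y, v, 6), (21, 30, 38, y, y, v, 6), (33, 8, 32, p, p, m, 11), (39, 31, 32, p, p, m, 11), (4, 30, 38, k, y, v, 6), (4, 30, 38, y, y, v, 6), (4, 5, 22, u, x, p, 5), (4, 5, 22, u, x, r, 13), (8, 1, 32, p, p, m, 11)}
σ[A ≤ 8]: keep tuples satisfying A ≤ 8 → {(18, 3, 38, k, y, v, 6), (18, 3, 38, y, y, v, 6), (33, 8, 32, p, p, m, 11), (4, 5, 22, u, x, p, 5), (4, 5, 22, u, x, r, 13), (8, 1, 32, p, p, m, 11)}
Keep only column(s) F, D, C (1 duplicate(s) eliminated): {(11, 32, 33), (11, 32, 8), (13, 22, 4), (5, 22, 4), (6, 38, 18)}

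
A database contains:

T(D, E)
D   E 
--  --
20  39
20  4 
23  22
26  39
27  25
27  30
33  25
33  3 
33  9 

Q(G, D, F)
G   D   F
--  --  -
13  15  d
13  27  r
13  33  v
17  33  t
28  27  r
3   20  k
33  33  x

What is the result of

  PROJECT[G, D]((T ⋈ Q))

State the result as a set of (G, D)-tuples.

{(13, 27), (13, 33), (17, 33), (28, 27), (3, 20), (33, 33)}

Joining T and Q on D yields {(20, 39, 3, k), (20, 4, 3, k), (27, 25, 13, r), (27, 25, 28, r), (27, 30, 13, r), (27, 30, 28, r), (33, 25, 13, v), (33, 25, 17, t), (33, 25, 33, x), (33, 3, 13, v), (33, 3, 17, t), (33, 3, 33, x), (33, 9, 13, v), (33, 9, 17, t), (33, 9, 33, x)}.
π_{G, D} gives {(13, 27), (13, 33), (17, 33), (28, 27), (3, 20), (33, 33)} (9 duplicate(s) eliminated).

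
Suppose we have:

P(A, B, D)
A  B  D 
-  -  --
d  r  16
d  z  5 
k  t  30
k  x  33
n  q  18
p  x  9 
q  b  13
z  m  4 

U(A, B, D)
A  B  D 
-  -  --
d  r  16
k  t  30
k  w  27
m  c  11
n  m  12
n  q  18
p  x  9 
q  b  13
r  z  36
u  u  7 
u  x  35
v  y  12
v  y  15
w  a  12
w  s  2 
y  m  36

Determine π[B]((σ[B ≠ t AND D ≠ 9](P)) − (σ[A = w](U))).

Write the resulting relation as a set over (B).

{b, m, q, r, x, z}

σ[B ≠ t AND D ≠ 9]: keep tuples satisfying B ≠ t AND D ≠ 9 → {(d, r, 16), (d, z, 5), (k, x, 33), (n, q, 18), (q, b, 13), (z, m, 4)}
σ[A = w]: keep tuples satisfying A = w → {(w, a, 12), (w, s, 2)}
Taking the difference: {(d, r, 16), (d, z, 5), (k, x, 33), (n, q, 18), (q, b, 13), (z, m, 4)}
Projecting to B: {b, m, q, r, x, z}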